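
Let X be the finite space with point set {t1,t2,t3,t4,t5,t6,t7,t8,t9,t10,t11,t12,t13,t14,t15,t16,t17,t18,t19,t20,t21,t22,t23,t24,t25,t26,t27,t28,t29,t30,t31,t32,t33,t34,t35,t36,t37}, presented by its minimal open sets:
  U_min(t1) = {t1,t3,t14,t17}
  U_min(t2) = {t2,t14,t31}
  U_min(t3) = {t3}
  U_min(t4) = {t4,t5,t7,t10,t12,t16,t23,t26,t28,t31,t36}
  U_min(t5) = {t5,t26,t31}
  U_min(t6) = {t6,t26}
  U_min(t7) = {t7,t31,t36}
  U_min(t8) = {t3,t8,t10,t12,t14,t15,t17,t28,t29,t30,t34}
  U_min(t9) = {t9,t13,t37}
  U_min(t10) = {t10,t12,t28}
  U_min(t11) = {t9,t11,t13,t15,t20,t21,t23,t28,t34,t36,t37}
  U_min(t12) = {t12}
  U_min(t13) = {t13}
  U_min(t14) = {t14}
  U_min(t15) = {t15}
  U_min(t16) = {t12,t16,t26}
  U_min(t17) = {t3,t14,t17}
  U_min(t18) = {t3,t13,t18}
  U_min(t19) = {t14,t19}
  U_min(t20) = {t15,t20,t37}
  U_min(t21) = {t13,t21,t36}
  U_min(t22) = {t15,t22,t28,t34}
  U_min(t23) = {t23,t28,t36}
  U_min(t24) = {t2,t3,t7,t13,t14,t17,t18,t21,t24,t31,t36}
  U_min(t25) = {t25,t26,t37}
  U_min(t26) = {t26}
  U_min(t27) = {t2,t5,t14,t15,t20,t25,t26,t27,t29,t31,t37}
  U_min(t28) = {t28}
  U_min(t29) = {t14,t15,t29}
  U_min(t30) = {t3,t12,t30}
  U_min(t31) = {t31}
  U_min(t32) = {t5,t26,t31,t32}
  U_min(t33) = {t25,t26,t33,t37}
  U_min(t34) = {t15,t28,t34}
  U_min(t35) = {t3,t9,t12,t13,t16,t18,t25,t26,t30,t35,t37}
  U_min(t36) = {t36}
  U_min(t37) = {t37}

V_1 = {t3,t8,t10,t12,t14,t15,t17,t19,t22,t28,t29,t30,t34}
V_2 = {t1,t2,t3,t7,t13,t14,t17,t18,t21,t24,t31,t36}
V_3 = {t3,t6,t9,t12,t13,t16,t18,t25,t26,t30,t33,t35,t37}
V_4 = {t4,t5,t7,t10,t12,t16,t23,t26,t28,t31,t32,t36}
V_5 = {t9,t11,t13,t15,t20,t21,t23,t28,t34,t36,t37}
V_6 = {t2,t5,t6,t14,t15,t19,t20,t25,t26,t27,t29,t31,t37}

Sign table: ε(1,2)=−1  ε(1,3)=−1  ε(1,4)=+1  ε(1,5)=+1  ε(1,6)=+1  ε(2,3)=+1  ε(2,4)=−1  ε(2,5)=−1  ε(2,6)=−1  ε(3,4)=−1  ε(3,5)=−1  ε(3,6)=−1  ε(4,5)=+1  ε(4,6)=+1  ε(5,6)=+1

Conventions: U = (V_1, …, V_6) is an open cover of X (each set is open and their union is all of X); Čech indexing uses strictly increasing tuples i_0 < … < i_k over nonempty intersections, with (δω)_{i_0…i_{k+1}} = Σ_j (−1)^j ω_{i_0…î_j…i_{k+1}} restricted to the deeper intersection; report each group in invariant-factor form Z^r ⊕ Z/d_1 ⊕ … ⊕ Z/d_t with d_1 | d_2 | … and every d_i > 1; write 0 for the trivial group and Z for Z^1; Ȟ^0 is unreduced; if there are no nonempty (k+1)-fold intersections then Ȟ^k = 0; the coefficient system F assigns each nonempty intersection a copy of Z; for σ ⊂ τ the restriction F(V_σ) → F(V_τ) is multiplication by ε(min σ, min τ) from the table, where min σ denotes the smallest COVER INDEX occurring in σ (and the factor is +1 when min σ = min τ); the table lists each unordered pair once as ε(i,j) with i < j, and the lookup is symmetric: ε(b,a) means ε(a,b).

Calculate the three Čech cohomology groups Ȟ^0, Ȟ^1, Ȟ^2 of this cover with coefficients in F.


cover nerve:
  V12={t3,t14,t17} V13={t3,t12,t30} V14={t10,t12,t28} V15={t15,t28,t34} V16={t14,t15,t19,t29} V23={t3,t13,t18} V24={t7,t31,t36} V25={t13,t21,t36} V26={t2,t14,t31} V34={t12,t16,t26} V35={t9,t13,t37} V36={t6,t25,t26,t37} V45={t23,t28,t36} V46={t5,t26,t31} V56={t15,t20,t37}
  V123={t3} V126={t14} V134={t12} V145={t28} V156={t15} V235={t13} V245={t36} V246={t31} V346={t26} V356={t37}
C dims 6,15,10; δ0: rk 5, SNF 1^5; δ1: rk 10, SNF 1^9·2
Ȟ^0: (6−5)−0=1 ⇒ Z
Ȟ^1: (15−10)−5=0 ⇒ 0
Ȟ^2: (10−0)−10=0 plus torsion [2] ⇒ Z/2

Ȟ^0 ≅ Z; Ȟ^1 ≅ 0; Ȟ^2 ≅ Z/2


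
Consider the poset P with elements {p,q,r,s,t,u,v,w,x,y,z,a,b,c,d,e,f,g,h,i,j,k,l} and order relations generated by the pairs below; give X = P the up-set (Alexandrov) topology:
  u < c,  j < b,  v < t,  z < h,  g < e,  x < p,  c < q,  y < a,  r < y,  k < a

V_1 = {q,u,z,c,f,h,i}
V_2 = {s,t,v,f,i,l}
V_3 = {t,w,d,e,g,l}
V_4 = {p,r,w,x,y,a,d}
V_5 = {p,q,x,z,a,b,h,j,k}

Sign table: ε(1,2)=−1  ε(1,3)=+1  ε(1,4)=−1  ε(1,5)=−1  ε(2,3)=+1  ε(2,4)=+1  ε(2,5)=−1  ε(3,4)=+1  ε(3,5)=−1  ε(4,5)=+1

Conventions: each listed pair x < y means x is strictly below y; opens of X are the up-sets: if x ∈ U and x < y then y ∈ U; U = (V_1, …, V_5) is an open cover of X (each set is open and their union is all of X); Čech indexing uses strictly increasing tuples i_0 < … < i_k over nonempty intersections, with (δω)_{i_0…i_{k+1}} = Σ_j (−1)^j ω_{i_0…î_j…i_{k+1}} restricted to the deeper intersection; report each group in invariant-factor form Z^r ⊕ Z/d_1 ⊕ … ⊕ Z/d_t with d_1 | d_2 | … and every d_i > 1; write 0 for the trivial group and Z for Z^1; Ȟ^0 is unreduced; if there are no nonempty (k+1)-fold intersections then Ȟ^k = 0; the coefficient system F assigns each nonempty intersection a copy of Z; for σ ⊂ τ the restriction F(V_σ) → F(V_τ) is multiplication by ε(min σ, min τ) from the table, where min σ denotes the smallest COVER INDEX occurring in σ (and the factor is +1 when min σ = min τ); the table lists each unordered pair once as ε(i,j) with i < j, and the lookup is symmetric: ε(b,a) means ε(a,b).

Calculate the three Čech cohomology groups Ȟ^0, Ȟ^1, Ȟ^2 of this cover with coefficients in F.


Ȟ^0 ≅ Z, Ȟ^1 ≅ Z and Ȟ^2 ≅ 0

nonempty overlaps:
  V12={f,i} V15={q,z,h} V23={t,l} V34={w,d} V45={p,x,a}
C dims 5,5; δ0: rk 4, SNF 1^4
degree 0: 5−4−0 = 1 → Ȟ^0 ≅ Z
degree 1: 5−0−4 = 1 → Ȟ^1 ≅ Z
degree 2: 0−0−0 = 0 → Ȟ^2 ≅ 0


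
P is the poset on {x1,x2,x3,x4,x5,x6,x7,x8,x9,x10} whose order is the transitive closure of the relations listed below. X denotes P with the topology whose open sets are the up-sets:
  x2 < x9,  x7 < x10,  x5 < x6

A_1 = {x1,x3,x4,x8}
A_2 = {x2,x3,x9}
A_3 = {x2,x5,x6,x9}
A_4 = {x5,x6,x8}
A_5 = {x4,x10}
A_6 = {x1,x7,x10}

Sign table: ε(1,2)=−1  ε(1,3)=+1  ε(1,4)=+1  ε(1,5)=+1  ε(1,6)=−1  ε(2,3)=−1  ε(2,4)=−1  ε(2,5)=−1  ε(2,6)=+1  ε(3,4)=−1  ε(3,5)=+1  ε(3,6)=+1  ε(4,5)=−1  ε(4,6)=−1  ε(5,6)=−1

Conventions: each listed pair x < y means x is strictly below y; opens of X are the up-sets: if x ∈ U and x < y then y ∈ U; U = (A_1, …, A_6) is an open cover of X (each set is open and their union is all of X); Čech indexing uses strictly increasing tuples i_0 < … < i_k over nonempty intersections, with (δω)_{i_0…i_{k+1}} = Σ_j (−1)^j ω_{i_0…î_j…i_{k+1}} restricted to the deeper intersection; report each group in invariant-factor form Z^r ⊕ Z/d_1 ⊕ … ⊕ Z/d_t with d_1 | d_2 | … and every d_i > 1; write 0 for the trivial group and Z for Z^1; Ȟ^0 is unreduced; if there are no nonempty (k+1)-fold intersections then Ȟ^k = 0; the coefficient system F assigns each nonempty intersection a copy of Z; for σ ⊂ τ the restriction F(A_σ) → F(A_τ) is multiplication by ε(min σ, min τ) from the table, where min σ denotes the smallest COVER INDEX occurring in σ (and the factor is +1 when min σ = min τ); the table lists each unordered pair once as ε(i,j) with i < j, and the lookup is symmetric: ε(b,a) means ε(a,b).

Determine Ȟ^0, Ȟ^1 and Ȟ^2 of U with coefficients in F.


nonempty overlaps:
  A12={x3} A14={x8} A15={x4} A16={x1} A23={x2,x9} A34={x5,x6} A56={x10}
C dims 6,7; δ0: rk 6, SNF 1^5·2
degree 0: 6−6−0 = 0 → Ȟ^0 ≅ 0
degree 1: 7−0−6 = 1 plus torsion [2] → Ȟ^1 ≅ Z ⊕ Z/2
degree 2: 0−0−0 = 0 → Ȟ^2 ≅ 0

Ȟ^0 ≅ 0, Ȟ^1 ≅ Z ⊕ Z/2, Ȟ^2 ≅ 0


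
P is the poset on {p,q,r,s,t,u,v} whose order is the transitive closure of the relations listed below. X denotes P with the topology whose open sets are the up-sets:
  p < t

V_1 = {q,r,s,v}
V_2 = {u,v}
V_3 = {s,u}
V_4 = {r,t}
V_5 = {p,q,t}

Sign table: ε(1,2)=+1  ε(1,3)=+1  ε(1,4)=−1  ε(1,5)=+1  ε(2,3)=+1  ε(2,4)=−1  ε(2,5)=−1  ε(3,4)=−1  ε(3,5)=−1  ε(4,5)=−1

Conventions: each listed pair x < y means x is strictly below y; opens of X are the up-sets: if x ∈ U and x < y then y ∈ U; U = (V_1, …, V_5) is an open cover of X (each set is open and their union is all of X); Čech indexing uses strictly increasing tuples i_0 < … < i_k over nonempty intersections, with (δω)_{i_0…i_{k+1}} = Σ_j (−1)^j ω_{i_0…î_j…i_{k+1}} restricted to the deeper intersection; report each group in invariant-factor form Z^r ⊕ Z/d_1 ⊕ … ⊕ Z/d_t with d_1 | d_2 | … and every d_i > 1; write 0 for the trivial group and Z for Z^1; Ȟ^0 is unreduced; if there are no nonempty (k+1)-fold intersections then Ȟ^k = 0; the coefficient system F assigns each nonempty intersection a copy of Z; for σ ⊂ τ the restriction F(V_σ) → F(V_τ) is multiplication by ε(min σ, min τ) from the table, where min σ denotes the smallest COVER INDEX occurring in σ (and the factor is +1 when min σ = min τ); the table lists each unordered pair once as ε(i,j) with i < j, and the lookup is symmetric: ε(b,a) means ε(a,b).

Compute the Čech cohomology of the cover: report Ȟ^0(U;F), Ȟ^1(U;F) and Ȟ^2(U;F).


Ȟ^0(U;F) ≅ Z, Ȟ^1(U;F) ≅ Z^2 and Ȟ^2(U;F) ≅ 0

cover nerve:
  V12={v} V13={s} V14={r} V15={q} V23={u} V45={t}
C dims 5,6; δ0: rk 4, SNF 1^4
Ȟ^0: (5−4)−0=1 ⇒ Z
Ȟ^1: (6−0)−4=2 ⇒ Z^2
Ȟ^2: (0−0)−0=0 ⇒ 0


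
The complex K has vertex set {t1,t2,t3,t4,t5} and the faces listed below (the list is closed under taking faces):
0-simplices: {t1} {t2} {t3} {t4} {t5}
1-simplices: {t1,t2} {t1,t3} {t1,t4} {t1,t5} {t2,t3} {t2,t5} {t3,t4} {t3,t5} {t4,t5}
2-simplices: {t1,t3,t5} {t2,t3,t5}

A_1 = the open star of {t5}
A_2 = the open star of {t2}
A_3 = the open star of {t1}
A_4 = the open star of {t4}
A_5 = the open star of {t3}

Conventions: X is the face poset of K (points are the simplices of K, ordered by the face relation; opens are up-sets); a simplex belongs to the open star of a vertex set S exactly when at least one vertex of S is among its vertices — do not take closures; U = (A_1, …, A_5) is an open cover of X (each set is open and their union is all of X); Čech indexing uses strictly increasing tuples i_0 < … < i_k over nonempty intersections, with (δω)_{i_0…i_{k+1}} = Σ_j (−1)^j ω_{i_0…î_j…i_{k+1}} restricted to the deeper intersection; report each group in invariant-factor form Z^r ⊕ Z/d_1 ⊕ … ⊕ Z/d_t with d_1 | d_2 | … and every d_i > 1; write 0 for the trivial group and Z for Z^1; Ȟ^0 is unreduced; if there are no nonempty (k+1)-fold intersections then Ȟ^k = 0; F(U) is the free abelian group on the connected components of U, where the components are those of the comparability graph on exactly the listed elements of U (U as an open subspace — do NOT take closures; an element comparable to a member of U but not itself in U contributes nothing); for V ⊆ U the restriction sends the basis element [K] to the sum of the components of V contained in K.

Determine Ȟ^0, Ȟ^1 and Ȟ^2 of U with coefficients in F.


Ȟ^0 = Z; Ȟ^1 = Z^3; Ȟ^2 = 0

nerve simplices:
  A1={{t5},{t1,t5},{t2,t5},{t3,t5},{t4,t5},{t1,t3,t5},{t2,t3,t5}} A2={{t2},{t1,t2},{t2,t3},{t2,t5},{t2,t3,t5}} A3={{t1},{t1,t2},{t1,t3},{t1,t4},{t1,t5},{t1,t3,t5}} A4={{t4},{t1,t4},{t3,t4},{t4,t5}} A5={{t3},{t1,t3},{t2,t3},{t3,t4},{t3,t5},{t1,t3,t5},{t2,t3,t5}}
  A12={{t2,t5},{t2,t3,t5}} A13={{t1,t5},{t1,t3,t5}} A14={{t4,t5}} A15={{t3,t5},{t1,t3,t5},{t2,t3,t5}} A23={{t1,t2}} A25={{t2,t3},{t2,t3,t5}} A34={{t1,t4}} A35={{t1,t3},{t1,t3,t5}} A45={{t3,t4}}
  A125={{t2,t3,t5}} A135={{t1,t3,t5}}
components per intersection:
  A1: {{t5},{t1,t5},{t2,t5},{t3,t5},{t4,t5},{t1,t3,t5},{t2,t3,t5}}
  A2: {{t2},{t1,t2},{t2,t3},{t2,t5},{t2,t3,t5}}
  A3: {{t1},{t1,t2},{t1,t3},{t1,t4},{t1,t5},{t1,t3,t5}}
  A4: {{t4},{t1,t4},{t3,t4},{t4,t5}}
  A5: {{t3},{t1,t3},{t2,t3},{t3,t4},{t3,t5},{t1,t3,t5},{t2,t3,t5}}
  A12: {{t2,t5},{t2,t3,t5}}
  A13: {{t1,t5},{t1,t3,t5}}
  A14: {{t4,t5}}
  A15: {{t3,t5},{t1,t3,t5},{t2,t3,t5}}
  A23: {{t1,t2}}
  A25: {{t2,t3},{t2,t3,t5}}
  A34: {{t1,t4}}
  A35: {{t1,t3},{t1,t3,t5}}
  A45: {{t3,t4}}
  A125: {{t2,t3,t5}}
  A135: {{t1,t3,t5}}
C dims 5,9,2; δ0: rk 4, SNF 1^4; δ1: rk 2, SNF 1^2
degree 0: 5−4−0 = 1 → Ȟ^0 ≅ Z
degree 1: 9−2−4 = 3 → Ȟ^1 ≅ Z^3
degree 2: 2−0−2 = 0 → Ȟ^2 ≅ 0


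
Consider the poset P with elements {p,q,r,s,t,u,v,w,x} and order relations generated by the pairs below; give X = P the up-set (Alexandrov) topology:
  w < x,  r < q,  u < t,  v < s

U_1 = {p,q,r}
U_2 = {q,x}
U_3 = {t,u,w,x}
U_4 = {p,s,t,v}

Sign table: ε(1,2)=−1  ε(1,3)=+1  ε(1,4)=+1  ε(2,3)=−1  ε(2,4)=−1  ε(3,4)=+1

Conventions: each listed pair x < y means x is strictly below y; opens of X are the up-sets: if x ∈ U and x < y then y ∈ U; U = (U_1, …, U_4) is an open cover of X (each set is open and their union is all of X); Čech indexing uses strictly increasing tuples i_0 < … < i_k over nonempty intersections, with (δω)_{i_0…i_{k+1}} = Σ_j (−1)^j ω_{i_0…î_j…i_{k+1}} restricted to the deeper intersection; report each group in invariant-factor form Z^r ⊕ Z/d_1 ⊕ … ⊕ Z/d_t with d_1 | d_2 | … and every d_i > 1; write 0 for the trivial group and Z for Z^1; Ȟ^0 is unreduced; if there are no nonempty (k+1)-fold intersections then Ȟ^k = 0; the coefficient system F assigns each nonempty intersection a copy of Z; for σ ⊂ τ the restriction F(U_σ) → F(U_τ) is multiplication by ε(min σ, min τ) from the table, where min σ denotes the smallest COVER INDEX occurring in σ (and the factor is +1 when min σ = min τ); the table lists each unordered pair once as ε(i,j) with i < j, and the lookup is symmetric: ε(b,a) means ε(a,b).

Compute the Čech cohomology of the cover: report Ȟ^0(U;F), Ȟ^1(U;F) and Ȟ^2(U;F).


Ȟ^0 ≅ Z,  Ȟ^1 ≅ Z,  Ȟ^2 ≅ 0

intersection data:
  U12={q} U14={p} U23={x} U34={t}
C dims 4,4; δ0: rk 3, SNF 1^3
Ȟ^0 = (4 − 3) − 0 = 1, so Ȟ^0 ≅ Z
Ȟ^1 = (4 − 0) − 3 = 1, so Ȟ^1 ≅ Z
Ȟ^2 = (0 − 0) − 0 = 0, so Ȟ^2 ≅ 0


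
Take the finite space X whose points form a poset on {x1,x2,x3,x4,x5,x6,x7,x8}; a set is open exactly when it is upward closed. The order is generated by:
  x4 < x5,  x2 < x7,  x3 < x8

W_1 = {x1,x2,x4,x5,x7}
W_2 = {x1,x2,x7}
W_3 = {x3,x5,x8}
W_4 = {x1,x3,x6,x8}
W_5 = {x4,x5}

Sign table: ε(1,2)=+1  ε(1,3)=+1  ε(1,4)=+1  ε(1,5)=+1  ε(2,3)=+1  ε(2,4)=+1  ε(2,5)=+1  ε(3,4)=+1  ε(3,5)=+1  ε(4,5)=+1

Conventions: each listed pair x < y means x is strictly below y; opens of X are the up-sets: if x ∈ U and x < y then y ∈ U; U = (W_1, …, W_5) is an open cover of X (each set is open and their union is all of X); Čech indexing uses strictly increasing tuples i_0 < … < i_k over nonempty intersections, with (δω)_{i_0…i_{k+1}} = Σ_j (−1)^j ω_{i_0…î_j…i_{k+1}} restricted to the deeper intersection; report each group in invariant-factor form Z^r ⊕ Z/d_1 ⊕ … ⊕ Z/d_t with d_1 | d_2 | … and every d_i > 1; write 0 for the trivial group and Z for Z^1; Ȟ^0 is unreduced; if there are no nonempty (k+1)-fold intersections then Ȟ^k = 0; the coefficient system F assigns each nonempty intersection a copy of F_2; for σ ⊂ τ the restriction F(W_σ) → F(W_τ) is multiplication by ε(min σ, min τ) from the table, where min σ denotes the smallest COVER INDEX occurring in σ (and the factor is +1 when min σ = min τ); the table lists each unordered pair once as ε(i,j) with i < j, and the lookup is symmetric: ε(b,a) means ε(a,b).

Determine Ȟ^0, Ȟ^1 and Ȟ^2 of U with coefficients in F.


cover nerve:
  W12={x1,x2,x7} W13={x5} W14={x1} W15={x4,x5} W24={x1} W34={x3,x8} W35={x5}
  W124={x1} W135={x5}
C dims 5,7,2; δ0: rk_F2 4; δ1: rk_F2 2
Ȟ^0: (5−4)−0=1 ⇒ Z/2
Ȟ^1: (7−2)−4=1 ⇒ Z/2
Ȟ^2: (2−0)−2=0 ⇒ 0

Ȟ^0 = Z/2; Ȟ^1 = Z/2; Ȟ^2 = 0


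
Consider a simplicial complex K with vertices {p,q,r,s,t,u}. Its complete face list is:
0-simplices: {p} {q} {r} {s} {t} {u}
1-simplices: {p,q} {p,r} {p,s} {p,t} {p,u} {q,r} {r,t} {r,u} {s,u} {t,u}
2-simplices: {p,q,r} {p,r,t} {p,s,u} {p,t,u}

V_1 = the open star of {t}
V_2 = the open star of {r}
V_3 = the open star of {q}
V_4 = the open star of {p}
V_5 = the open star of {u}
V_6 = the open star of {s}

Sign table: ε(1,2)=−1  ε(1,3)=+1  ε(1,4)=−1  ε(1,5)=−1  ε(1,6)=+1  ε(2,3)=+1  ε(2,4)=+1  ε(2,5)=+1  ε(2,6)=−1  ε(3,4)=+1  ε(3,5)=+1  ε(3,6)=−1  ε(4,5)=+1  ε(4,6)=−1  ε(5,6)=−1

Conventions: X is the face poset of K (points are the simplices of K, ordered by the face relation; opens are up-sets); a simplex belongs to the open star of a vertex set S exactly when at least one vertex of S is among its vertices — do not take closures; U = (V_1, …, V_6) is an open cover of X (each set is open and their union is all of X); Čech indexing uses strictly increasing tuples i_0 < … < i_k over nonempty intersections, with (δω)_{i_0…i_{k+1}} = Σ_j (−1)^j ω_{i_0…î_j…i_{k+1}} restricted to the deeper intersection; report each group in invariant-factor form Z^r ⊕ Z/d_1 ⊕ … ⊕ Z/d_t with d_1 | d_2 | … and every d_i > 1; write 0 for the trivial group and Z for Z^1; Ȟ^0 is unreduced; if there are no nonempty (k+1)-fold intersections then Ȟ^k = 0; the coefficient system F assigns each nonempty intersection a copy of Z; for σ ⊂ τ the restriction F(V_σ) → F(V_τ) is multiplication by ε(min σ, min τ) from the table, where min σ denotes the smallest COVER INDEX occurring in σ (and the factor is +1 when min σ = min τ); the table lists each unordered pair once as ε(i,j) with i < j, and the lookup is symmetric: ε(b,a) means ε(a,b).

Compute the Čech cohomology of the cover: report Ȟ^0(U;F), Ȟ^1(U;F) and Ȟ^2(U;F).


intersection data:
  V1={{t},{p,t},{r,t},{t,u},{p,r,t},{p,t,u}} V2={{r},{p,r},{q,r},{r,t},{r,u},{p,q,r},{p,r,t}} V3={{q},{p,q},{q,r},{p,q,r}} V4={{p},{p,q},{p,r},{p,s},{p,t},{p,u},{p,q,r},{p,r,t},{p,s,u},{p,t,u}} V5={{u},{p,u},{r,u},{s,u},{t,u},{p,s,u},{p,t,u}} V6={{s},{p,s},{s,u},{p,s,u}}
  V12={{r,t},{p,r,t}} V14={{p,t},{p,r,t},{p,t,u}} V15={{t,u},{p,t,u}} V23={{q,r},{p,q,r}} V24={{p,r},{p,q,r},{p,r,t}} V25={{r,u}} V34={{p,q},{p,q,r}} V45={{p,u},{p,s,u},{p,t,u}} V46={{p,s},{p,s,u}} V56={{s,u},{p,s,u}}
  V124={{p,r,t}} V145={{p,t,u}} V234={{p,q,r}} V456={{p,s,u}}
C dims 6,10,4; δ0: rk 5, SNF 1^5; δ1: rk 4, SNF 1^4
Ȟ^0 = (6 − 5) − 0 = 1, so Ȟ^0 ≅ Z
Ȟ^1 = (10 − 4) − 5 = 1, so Ȟ^1 ≅ Z
Ȟ^2 = (4 − 0) − 4 = 0, so Ȟ^2 ≅ 0

Ȟ^0 ≅ Z,  Ȟ^1 ≅ Z,  Ȟ^2 ≅ 0


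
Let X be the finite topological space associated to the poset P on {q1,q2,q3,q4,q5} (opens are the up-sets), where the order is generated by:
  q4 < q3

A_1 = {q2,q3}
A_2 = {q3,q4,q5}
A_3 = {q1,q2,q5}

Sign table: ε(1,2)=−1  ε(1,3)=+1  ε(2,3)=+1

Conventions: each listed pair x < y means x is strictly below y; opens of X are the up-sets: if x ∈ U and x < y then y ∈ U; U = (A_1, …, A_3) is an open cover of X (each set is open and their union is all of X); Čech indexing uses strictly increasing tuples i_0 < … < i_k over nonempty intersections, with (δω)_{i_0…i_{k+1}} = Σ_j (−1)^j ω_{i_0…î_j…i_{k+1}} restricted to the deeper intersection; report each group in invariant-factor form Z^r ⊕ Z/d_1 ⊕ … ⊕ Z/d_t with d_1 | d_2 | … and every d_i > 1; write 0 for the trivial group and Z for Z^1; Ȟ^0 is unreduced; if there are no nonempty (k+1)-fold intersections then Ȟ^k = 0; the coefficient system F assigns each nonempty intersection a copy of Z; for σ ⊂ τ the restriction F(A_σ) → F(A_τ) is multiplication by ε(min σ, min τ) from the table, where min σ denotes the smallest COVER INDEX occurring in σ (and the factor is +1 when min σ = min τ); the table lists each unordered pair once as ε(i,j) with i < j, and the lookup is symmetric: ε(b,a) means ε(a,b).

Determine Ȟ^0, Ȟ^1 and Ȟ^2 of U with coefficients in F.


nerve of the cover:
  A12={q3} A13={q2} A23={q5}
C dims 3,3; δ0: rk 3, SNF 1^2·2
Ȟ^0 = (3 − 3) − 0 = 0, so Ȟ^0 ≅ 0
Ȟ^1 = (3 − 0) − 3 = 0 plus torsion [2], so Ȟ^1 ≅ Z/2
Ȟ^2 = (0 − 0) − 0 = 0, so Ȟ^2 ≅ 0

Ȟ^0(U;F) ≅ 0, Ȟ^1(U;F) ≅ Z/2 and Ȟ^2(U;F) ≅ 0


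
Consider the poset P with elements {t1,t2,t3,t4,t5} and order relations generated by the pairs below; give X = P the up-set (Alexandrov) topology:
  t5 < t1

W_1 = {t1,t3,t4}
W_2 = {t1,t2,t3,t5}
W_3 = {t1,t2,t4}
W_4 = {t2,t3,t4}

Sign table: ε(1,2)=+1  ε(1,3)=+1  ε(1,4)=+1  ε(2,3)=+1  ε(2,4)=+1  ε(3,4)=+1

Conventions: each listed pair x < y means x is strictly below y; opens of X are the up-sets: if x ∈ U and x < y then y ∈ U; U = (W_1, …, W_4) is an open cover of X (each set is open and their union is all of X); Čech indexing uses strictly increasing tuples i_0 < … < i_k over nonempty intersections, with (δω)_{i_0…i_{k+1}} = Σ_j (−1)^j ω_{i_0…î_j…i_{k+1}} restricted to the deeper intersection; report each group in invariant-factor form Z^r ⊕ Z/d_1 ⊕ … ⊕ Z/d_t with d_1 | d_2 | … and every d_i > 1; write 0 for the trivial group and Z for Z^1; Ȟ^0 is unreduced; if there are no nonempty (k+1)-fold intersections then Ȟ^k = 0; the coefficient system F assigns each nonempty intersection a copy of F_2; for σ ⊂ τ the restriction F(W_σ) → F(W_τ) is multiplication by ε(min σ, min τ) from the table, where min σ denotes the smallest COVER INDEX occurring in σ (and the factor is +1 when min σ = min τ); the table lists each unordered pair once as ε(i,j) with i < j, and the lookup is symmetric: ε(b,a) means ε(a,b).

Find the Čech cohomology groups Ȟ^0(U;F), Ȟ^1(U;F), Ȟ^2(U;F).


Ȟ^0 = Z/2; Ȟ^1 = 0; Ȟ^2 = Z/2

nonempty overlaps:
  W12={t1,t3} W13={t1,t4} W14={t3,t4} W23={t1,t2} W24={t2,t3} W34={t2,t4}
  W123={t1} W124={t3} W134={t4} W234={t2}
C dims 4,6,4; δ0: rk_F2 3; δ1: rk_F2 3
degree 0: 4−3−0 = 1 → Ȟ^0 ≅ Z/2
degree 1: 6−3−3 = 0 → Ȟ^1 ≅ 0
degree 2: 4−0−3 = 1 → Ȟ^2 ≅ Z/2


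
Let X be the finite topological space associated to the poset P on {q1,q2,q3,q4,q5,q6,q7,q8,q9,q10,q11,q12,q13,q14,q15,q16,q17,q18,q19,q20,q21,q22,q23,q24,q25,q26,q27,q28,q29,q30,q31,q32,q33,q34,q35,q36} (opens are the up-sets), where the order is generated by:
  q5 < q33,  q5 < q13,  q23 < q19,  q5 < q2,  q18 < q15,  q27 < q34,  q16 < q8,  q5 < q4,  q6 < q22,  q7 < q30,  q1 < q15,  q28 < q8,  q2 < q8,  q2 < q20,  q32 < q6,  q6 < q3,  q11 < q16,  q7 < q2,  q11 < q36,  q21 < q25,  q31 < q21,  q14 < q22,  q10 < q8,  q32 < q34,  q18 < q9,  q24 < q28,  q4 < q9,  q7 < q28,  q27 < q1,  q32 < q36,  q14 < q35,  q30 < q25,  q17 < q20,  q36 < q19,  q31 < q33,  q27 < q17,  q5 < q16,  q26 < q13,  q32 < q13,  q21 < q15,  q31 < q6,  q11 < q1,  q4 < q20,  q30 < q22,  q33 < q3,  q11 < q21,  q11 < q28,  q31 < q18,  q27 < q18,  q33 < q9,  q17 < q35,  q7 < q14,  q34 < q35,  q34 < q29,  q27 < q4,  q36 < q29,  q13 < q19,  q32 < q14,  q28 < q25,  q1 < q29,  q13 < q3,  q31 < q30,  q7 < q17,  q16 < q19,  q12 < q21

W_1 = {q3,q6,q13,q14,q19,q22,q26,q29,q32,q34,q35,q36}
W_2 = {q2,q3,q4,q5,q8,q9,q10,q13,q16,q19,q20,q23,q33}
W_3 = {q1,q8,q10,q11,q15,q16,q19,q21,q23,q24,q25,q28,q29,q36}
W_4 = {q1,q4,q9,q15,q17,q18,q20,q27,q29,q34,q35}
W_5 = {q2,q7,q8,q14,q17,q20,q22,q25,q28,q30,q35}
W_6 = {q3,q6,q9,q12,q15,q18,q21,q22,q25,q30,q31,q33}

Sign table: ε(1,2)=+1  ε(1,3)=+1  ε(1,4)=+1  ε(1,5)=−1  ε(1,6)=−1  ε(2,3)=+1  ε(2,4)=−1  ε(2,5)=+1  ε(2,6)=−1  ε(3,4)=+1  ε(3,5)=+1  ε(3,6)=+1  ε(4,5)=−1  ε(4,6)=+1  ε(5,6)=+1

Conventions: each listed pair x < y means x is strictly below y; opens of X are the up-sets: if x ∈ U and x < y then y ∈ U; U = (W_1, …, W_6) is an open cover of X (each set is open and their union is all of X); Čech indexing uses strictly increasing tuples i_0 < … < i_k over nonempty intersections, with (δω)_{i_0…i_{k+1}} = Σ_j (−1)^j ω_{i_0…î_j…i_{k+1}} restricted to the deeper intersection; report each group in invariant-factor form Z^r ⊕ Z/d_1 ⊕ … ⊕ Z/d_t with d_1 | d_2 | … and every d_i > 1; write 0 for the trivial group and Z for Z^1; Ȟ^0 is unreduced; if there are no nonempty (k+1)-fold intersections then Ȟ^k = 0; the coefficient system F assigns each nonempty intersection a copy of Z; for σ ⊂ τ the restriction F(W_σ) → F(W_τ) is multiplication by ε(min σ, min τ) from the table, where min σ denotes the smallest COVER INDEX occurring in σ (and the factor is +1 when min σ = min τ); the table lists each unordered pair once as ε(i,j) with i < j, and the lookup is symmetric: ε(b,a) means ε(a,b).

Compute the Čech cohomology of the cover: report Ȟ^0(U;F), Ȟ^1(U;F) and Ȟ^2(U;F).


nonempty overlaps:
  W12={q3,q13,q19} W13={q19,q29,q36} W14={q29,q34,q35} W15={q14,q22,q35} W16={q3,q6,q22} W23={q8,q10,q16,q19,q23} W24={q4,q9,q20} W25={q2,q8,q20} W26={q3,q9,q33} W34={q1,q15,q29} W35={q8,q25,q28} W36={q15,q21,q25} W45={q17,q20,q35} W46={q9,q15,q18} W56={q22,q25,q30}
  W123={q19} W126={q3} W134={q29} W145={q35} W156={q22} W235={q8} W245={q20} W246={q9} W346={q15} W356={q25}
C dims 6,15,10; δ0: rk 6, SNF 1^5·2; δ1: rk 9, SNF 1^9
degree 0: 6−6−0 = 0 → Ȟ^0 ≅ 0
degree 1: 15−9−6 = 0 plus torsion [2] → Ȟ^1 ≅ Z/2
degree 2: 10−0−9 = 1 → Ȟ^2 ≅ Z

Ȟ^0 ≅ 0, Ȟ^1 ≅ Z/2 and Ȟ^2 ≅ Z


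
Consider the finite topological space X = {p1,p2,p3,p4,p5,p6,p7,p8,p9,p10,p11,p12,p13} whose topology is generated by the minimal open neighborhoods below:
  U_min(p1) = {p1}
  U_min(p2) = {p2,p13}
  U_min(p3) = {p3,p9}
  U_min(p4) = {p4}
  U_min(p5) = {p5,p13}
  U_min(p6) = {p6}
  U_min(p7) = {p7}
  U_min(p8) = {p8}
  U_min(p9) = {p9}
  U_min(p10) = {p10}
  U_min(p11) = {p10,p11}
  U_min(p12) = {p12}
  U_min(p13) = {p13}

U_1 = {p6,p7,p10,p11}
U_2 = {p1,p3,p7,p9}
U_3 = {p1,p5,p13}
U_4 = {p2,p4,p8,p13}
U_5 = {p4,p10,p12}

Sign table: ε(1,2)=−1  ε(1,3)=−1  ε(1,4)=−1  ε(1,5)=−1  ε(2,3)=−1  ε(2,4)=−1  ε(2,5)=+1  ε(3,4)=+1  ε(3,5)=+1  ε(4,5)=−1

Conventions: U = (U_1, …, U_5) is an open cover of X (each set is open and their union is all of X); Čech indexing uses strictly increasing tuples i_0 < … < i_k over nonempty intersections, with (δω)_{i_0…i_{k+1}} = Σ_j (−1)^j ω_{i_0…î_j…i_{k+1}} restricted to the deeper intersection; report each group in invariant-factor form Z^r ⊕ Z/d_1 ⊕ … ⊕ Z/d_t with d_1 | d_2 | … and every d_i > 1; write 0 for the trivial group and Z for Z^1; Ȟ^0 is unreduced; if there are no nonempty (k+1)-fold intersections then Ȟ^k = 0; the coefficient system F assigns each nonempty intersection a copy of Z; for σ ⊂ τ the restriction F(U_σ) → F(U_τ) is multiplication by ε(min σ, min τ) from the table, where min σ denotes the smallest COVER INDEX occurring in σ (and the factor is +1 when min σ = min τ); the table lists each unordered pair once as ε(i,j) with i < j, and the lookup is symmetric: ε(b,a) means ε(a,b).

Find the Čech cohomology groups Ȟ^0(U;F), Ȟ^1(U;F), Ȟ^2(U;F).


nerve simplices:
  U12={p7} U15={p10} U23={p1} U34={p13} U45={p4}
C dims 5,5; δ0: rk 4, SNF 1^4
degree 0: 5−4−0 = 1 → Ȟ^0 ≅ Z
degree 1: 5−0−4 = 1 → Ȟ^1 ≅ Z
degree 2: 0−0−0 = 0 → Ȟ^2 ≅ 0

Ȟ^0 ≅ Z, Ȟ^1 ≅ Z and Ȟ^2 ≅ 0


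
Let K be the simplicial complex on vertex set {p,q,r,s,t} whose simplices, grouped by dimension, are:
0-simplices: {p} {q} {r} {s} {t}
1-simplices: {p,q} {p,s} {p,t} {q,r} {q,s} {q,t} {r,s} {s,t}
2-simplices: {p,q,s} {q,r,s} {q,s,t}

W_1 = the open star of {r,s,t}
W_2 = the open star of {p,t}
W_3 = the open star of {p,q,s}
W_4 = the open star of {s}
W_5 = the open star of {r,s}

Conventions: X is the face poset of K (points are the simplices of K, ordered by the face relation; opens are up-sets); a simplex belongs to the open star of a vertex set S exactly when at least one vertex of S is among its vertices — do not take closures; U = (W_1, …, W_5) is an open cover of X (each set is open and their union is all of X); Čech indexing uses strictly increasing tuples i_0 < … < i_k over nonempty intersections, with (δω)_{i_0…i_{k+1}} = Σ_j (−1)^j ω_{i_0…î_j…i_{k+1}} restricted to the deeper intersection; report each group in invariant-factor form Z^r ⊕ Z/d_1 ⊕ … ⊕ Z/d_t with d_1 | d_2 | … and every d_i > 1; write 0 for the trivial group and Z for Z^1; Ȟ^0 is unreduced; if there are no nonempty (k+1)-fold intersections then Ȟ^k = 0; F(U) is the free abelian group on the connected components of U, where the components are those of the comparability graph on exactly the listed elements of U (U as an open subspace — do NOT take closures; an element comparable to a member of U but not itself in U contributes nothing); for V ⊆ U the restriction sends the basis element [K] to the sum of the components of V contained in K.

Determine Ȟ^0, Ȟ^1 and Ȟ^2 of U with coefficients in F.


intersection data:
  W1={{r},{s},{t},{p,s},{p,t},{q,r},{q,s},{q,t},{r,s},{s,t},{p,q,s},{q,r,s},{q,s,t}} W2={{p},{t},{p,q},{p,s},{p,t},{q,t},{s,t},{p,q,s},{q,s,t}} W3={{p},{q},{s},{p,q},{p,s},{p,t},{q,r},{q,s},{q,t},{r,s},{s,t},{p,q,s},{q,r,s},{q,s,t}} W4={{s},{p,s},{q,s},{r,s},{s,t},{p,q,s},{q,r,s},{q,s,t}} W5={{r},{s},{p,s},{q,r},{q,s},{r,s},{s,t},{p,q,s},{q,r,s},{q,s,t}}
  W12={{t},{p,s},{p,t},{q,t},{s,t},{p,q,s},{q,s,t}} W13={{s},{p,s},{p,t},{q,r},{q,s},{q,t},{r,s},{s,t},{p,q,s},{q,r,s},{q,s,t}} W14={{s},{p,s},{q,s},{r,s},{s,t},{p,q,s},{q,r,s},{q,s,t}} W15={{r},{s},{p,s},{q,r},{q,s},{r,s},{s,t},{p,q,s},{q,r,s},{q,s,t}} W23={{p},{p,q},{p,s},{p,t},{q,t},{s,t},{p,q,s},{q,s,t}} W24={{p,s},{s,t},{p,q,s},{q,s,t}} W25={{p,s},{s,t},{p,q,s},{q,s,t}} W34={{s},{p,s},{q,s},{r,s},{s,t},{p,q,s},{q,r,s},{q,s,t}} W35={{s},{p,s},{q,r},{q,s},{r,s},{s,t},{p,q,s},{q,r,s},{q,s,t}} W45={{s},{p,s},{q,s},{r,s},{s,t},{p,q,s},{q,r,s},{q,s,t}}
  W123={{p,s},{p,t},{q,t},{s,t},{p,q,s},{q,s,t}} W124={{p,s},{s,t},{p,q,s},{q,s,t}} W125={{p,s},{s,t},{p,q,s},{q,s,t}} W134={{s},{p,s},{q,s},{r,s},{s,t},{p,q,s},{q,r,s},{q,s,t}} W135={{s},{p,s},{q,r},{q,s},{r,s},{s,t},{p,q,s},{q,r,s},{q,s,t}} W145={{s},{p,s},{q,s},{r,s},{s,t},{p,q,s},{q,r,s},{q,s,t}} W234={{p,s},{s,t},{p,q,s},{q,s,t}} W235={{p,s},{s,t},{p,q,s},{q,s,t}} W245={{p,s},{s,t},{p,q,s},{q,s,t}} W345={{s},{p,s},{q,s},{r,s},{s,t},{p,q,s},{q,r,s},{q,s,t}}
  W1234={{p,s},{s,t},{p,q,s},{q,s,t}} W1235={{p,s},{s,t},{p,q,s},{q,s,t}} W1245={{p,s},{s,t},{p,q,s},{q,s,t}} W1345={{s},{p,s},{q,s},{r,s},{s,t},{p,q,s},{q,r,s},{q,s,t}} W2345={{p,s},{s,t},{p,q,s},{q,s,t}}
  W12345={{p,s},{s,t},{p,q,s},{q,s,t}}
components per intersection:
  W1: {{r},{s},{t},{p,s},{p,t},{q,r},{q,s},{q,t},{r,s},{s,t},{p,q,s},{q,r,s},{q,s,t}}
  W2: {{p},{t},{p,q},{p,s},{p,t},{q,t},{s,t},{p,q,s},{q,s,t}}
  W3: {{p},{q},{s},{p,q},{p,s},{p,t},{q,r},{q,s},{q,t},{r,s},{s,t},{p,q,s},{q,r,s},{q,s,t}}
  W4: {{s},{p,s},{q,s},{r,s},{s,t},{p,q,s},{q,r,s},{q,s,t}}
  W5: {{r},{s},{p,s},{q,r},{q,s},{r,s},{s,t},{p,q,s},{q,r,s},{q,s,t}}
  W12: {{t},{p,t},{q,t},{s,t},{q,s,t}} {{p,s},{p,q,s}}
  W13: {{s},{p,s},{q,r},{q,s},{q,t},{r,s},{s,t},{p,q,s},{q,r,s},{q,s,t}} {{p,t}}
  W14: {{s},{p,s},{q,s},{r,s},{s,t},{p,q,s},{q,r,s},{q,s,t}}
  W15: {{r},{s},{p,s},{q,r},{q,s},{r,s},{s,t},{p,q,s},{q,r,s},{q,s,t}}
  W23: {{p},{p,q},{p,s},{p,t},{p,q,s}} {{q,t},{s,t},{q,s,t}}
  W24: {{p,s},{p,q,s}} {{s,t},{q,s,t}}
  W25: {{p,s},{p,q,s}} {{s,t},{q,s,t}}
  W34: {{s},{p,s},{q,s},{r,s},{s,t},{p,q,s},{q,r,s},{q,s,t}}
  W35: {{s},{p,s},{q,r},{q,s},{r,s},{s,t},{p,q,s},{q,r,s},{q,s,t}}
  W45: {{s},{p,s},{q,s},{r,s},{s,t},{p,q,s},{q,r,s},{q,s,t}}
  W123: {{p,s},{p,q,s}} {{p,t}} {{q,t},{s,t},{q,s,t}}
  W124: {{p,s},{p,q,s}} {{s,t},{q,s,t}}
  W125: {{p,s},{p,q,s}} {{s,t},{q,s,t}}
  W134: {{s},{p,s},{q,s},{r,s},{s,t},{p,q,s},{q,r,s},{q,s,t}}
  W135: {{s},{p,s},{q,r},{q,s},{r,s},{s,t},{p,q,s},{q,r,s},{q,s,t}}
  W145: {{s},{p,s},{q,s},{r,s},{s,t},{p,q,s},{q,r,s},{q,s,t}}
  W234: {{p,s},{p,q,s}} {{s,t},{q,s,t}}
  W235: {{p,s},{p,q,s}} {{s,t},{q,s,t}}
  W245: {{p,s},{p,q,s}} {{s,t},{q,s,t}}
  W345: {{s},{p,s},{q,s},{r,s},{s,t},{p,q,s},{q,r,s},{q,s,t}}
  W1234: {{p,s},{p,q,s}} {{s,t},{q,s,t}}
  W1235: {{p,s},{p,q,s}} {{s,t},{q,s,t}}
  W1245: {{p,s},{p,q,s}} {{s,t},{q,s,t}}
  W1345: {{s},{p,s},{q,s},{r,s},{s,t},{p,q,s},{q,r,s},{q,s,t}}
  W2345: {{p,s},{p,q,s}} {{s,t},{q,s,t}}
  W12345: {{p,s},{p,q,s}} {{s,t},{q,s,t}}
C dims 5,15,17,9; δ0: rk 4, SNF 1^4; δ1: rk 10, SNF 1^10; δ2: rk 7, SNF 1^7
Ȟ^0 = (5 − 4) − 0 = 1, so Ȟ^0 ≅ Z
Ȟ^1 = (15 − 10) − 4 = 1, so Ȟ^1 ≅ Z
Ȟ^2 = (17 − 7) − 10 = 0, so Ȟ^2 ≅ 0

Ȟ^0 ≅ Z, Ȟ^1 ≅ Z and Ȟ^2 ≅ 0


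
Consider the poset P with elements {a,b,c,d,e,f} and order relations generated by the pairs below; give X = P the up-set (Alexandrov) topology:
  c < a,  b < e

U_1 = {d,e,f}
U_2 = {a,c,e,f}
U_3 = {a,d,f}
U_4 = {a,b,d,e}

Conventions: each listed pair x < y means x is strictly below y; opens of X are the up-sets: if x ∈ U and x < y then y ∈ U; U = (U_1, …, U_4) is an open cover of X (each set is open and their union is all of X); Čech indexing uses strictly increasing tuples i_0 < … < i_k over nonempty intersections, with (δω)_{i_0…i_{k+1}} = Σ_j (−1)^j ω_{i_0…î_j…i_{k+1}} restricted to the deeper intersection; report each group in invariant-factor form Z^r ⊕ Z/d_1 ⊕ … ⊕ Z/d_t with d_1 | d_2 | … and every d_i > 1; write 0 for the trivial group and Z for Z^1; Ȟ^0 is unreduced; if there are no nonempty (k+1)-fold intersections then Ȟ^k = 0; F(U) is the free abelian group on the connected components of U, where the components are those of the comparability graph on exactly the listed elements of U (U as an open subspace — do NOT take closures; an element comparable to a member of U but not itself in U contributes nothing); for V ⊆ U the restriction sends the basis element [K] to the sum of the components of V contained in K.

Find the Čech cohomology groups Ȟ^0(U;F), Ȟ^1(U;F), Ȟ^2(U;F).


nerve simplices:
  U12={e,f} U13={d,f} U14={d,e} U23={a,f} U24={a,e} U34={a,d}
  U123={f} U124={e} U134={d} U234={a}
components per intersection:
  U1: {d} {e} {f}
  U2: {a,c} {e} {f}
  U3: {a} {d} {f}
  U4: {a} {b,e} {d}
  U12: {e} {f}
  U13: {d} {f}
  U14: {d} {e}
  U23: {a} {f}
  U24: {a} {e}
  U34: {a} {d}
  U123: {f}
  U124: {e}
  U134: {d}
  U234: {a}
C dims 12,12,4; δ0: rk 8, SNF 1^8; δ1: rk 4, SNF 1^4
degree 0: 12−8−0 = 4 → Ȟ^0 ≅ Z^4
degree 1: 12−4−8 = 0 → Ȟ^1 ≅ 0
degree 2: 4−0−4 = 0 → Ȟ^2 ≅ 0

Ȟ^0(U;F) ≅ Z^4, Ȟ^1(U;F) ≅ 0 and Ȟ^2(U;F) ≅ 0


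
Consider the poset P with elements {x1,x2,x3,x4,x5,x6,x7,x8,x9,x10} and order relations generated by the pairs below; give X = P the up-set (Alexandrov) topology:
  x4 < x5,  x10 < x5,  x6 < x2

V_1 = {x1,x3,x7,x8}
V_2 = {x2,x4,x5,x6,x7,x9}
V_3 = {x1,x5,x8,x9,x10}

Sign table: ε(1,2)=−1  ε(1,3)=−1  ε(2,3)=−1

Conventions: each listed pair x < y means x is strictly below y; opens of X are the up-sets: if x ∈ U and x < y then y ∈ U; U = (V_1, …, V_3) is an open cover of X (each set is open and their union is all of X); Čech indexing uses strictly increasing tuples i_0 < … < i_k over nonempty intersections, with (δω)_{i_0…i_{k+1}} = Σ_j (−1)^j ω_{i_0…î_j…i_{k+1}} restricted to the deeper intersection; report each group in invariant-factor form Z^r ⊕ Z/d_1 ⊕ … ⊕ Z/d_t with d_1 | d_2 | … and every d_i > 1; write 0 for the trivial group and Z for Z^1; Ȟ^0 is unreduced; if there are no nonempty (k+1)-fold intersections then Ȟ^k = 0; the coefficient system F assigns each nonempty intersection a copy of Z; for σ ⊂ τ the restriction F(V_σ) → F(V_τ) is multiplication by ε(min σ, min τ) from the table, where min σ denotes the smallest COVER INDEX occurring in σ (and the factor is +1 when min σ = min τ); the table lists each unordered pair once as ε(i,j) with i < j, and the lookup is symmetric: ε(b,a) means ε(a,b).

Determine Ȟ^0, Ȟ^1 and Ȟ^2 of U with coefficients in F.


Ȟ^0(U;F) ≅ 0, Ȟ^1(U;F) ≅ Z/2 and Ȟ^2(U;F) ≅ 0

nerve simplices:
  V12={x7} V13={x1,x8} V23={x5,x9}
C dims 3,3; δ0: rk 3, SNF 1^2·2
degree 0: 3−3−0 = 0 → Ȟ^0 ≅ 0
degree 1: 3−0−3 = 0 plus torsion [2] → Ȟ^1 ≅ Z/2
degree 2: 0−0−0 = 0 → Ȟ^2 ≅ 0


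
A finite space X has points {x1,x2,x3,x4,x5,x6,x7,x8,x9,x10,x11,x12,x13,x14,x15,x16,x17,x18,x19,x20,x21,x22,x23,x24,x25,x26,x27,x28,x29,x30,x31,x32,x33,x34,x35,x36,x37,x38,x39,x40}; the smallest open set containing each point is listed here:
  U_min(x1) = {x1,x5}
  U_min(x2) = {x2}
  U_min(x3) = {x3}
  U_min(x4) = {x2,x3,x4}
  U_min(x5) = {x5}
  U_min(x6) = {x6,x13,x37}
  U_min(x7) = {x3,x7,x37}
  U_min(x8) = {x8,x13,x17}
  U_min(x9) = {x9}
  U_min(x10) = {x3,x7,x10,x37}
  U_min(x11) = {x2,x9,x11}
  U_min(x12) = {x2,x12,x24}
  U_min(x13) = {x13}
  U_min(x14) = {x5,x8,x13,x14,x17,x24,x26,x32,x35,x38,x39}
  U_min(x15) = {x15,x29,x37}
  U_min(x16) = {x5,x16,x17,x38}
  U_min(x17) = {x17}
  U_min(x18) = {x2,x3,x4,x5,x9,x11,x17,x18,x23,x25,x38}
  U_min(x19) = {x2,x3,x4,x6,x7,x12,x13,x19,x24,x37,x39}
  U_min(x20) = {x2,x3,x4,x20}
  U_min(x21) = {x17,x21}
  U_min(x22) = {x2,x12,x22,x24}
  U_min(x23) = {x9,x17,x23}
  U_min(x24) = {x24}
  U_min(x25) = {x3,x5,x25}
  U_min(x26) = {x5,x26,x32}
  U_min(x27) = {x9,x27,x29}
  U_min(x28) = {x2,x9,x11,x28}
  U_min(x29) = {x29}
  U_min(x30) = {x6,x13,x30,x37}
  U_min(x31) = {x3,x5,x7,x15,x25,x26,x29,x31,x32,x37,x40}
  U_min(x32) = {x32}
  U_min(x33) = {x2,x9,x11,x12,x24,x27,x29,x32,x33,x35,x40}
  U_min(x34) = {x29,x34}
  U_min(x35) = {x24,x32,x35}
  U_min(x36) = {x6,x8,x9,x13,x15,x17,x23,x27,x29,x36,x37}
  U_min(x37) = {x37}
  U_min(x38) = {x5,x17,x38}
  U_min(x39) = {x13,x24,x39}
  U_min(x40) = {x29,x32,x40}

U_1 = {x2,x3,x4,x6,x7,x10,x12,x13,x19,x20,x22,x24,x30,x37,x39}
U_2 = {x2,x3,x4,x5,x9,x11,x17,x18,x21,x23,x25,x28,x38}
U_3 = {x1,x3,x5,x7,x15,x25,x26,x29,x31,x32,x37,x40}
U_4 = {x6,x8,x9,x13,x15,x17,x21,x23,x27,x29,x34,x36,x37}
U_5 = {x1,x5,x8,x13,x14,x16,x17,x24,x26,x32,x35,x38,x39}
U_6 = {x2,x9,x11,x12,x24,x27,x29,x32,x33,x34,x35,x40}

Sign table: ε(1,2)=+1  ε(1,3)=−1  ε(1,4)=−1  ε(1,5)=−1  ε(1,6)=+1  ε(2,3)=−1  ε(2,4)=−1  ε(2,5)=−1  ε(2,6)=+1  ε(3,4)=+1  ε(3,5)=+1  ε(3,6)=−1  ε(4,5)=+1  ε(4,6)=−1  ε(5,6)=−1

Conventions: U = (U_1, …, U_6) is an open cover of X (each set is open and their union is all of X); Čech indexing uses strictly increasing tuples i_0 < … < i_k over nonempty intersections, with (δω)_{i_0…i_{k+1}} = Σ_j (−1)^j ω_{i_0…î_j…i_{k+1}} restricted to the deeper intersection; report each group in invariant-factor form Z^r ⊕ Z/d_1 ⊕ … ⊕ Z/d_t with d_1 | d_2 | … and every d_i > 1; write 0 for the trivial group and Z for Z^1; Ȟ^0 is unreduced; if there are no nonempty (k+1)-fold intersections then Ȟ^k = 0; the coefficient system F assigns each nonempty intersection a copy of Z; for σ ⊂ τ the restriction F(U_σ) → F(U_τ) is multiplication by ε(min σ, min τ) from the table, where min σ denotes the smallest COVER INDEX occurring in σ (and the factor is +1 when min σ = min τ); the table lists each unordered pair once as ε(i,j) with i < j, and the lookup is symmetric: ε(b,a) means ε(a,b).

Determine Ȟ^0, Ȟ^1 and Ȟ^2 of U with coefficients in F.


Ȟ^0 = Z, Ȟ^1 = 0 and Ȟ^2 = Z/2

nerve of the cover:
  U12={x2,x3,x4} U13={x3,x7,x37} U14={x6,x13,x37} U15={x13,x24,x39} U16={x2,x12,x24} U23={x3,x5,x25} U24={x9,x17,x21,x23} U25={x5,x17,x38} U26={x2,x9,x11} U34={x15,x29,x37} U35={x1,x5,x26,x32} U36={x29,x32,x40} U45={x8,x13,x17} U46={x9,x27,x29,x34} U56={x24,x32,x35}
  U123={x3} U126={x2} U134={x37} U145={x13} U156={x24} U235={x5} U245={x17} U246={x9} U346={x29} U356={x32}
C dims 6,15,10; δ0: rk 5, SNF 1^5; δ1: rk 10, SNF 1^9·2
Ȟ^0 = (6 − 5) − 0 = 1, so Ȟ^0 ≅ Z
Ȟ^1 = (15 − 10) − 5 = 0, so Ȟ^1 ≅ 0
Ȟ^2 = (10 − 0) − 10 = 0 plus torsion [2], so Ȟ^2 ≅ Z/2


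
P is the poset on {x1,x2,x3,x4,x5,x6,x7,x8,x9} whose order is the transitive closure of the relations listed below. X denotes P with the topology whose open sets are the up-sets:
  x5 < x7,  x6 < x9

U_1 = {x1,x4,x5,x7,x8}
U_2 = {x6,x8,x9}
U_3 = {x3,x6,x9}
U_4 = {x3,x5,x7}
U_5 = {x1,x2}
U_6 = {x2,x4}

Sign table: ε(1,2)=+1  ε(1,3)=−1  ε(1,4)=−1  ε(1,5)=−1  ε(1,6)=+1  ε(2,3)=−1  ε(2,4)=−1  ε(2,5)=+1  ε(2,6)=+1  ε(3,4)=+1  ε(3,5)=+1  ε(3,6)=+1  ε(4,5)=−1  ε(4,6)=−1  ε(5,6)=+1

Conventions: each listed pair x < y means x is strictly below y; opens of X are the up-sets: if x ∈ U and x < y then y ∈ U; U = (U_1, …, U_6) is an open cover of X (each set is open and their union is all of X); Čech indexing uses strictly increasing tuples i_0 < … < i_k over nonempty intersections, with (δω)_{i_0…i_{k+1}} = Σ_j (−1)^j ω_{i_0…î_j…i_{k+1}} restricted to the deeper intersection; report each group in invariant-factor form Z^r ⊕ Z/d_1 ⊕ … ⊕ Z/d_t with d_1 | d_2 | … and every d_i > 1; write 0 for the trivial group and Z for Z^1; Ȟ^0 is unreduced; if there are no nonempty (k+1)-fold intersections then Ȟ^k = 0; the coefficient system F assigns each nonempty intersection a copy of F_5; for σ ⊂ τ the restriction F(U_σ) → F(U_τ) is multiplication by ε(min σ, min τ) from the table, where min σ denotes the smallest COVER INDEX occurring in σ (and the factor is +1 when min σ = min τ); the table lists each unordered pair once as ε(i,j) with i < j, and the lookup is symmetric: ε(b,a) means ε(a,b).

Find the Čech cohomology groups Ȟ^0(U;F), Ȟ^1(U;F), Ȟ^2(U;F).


nerve simplices:
  U12={x8} U14={x5,x7} U15={x1} U16={x4} U23={x6,x9} U34={x3} U56={x2}
C dims 6,7; δ0: rk_F5 6
degree 0: 6−6−0 = 0 → Ȟ^0 ≅ 0
degree 1: 7−0−6 = 1 → Ȟ^1 ≅ Z/5
degree 2: 0−0−0 = 0 → Ȟ^2 ≅ 0

Ȟ^0 ≅ 0, Ȟ^1 ≅ Z/5 and Ȟ^2 ≅ 0
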